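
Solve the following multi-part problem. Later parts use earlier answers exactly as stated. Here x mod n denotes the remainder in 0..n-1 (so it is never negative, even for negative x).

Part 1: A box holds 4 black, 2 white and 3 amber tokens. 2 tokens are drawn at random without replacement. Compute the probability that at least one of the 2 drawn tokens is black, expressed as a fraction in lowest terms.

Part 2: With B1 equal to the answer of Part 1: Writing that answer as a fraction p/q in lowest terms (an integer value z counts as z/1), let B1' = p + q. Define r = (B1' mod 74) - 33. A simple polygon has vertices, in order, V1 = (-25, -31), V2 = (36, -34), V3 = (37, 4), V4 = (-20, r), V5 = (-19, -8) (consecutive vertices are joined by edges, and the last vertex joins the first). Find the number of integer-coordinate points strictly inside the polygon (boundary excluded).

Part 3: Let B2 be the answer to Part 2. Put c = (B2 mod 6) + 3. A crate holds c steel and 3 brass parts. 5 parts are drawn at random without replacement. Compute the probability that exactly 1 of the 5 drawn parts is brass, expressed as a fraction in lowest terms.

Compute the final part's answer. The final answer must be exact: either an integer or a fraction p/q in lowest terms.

15/56

Part 1: total draws C(9,2) = 36; complement C(5,2) = 10; favorable 36 - 10 = 26; P = 13/18; answer 13/18
Part 2: B1 = 13/18; threaded value p + q = 31; r = -2; cross terms: (-25*-34 - 36*-31)=1966, (36*4 - 37*-34)=1402, (37*-2 - -20*4)=6, (-20*-8 - -19*-2)=122, (-19*-31 - -25*-8)=389; twice the area = |3885| = 3885; area = 3885/2; boundary points = 1 + 1 + 3 + 1 + 1 = 7; strictly interior points = area - boundary/2 + 1 = 1940; answer 1940
Part 3: B2 = 1940; c = 5; total draws C(8,5) = 56; favorable C(3,1)*C(5,4) = 15; P = 15/56; answer 15/56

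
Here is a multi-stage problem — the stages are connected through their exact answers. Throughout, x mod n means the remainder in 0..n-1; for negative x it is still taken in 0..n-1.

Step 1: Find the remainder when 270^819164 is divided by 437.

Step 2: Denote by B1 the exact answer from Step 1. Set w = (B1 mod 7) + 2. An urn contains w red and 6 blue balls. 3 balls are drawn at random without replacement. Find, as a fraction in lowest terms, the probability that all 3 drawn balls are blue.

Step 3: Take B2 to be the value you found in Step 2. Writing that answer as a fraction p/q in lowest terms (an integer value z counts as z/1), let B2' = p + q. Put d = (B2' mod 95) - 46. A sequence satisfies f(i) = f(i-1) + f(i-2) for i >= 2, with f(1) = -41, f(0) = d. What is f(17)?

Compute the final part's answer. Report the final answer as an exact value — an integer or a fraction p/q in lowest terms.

Step 1: squarings mod 437: 270^1=270, 270^2=358, 270^4=123, 270^8=271, 270^16=25, 270^32=188, 270^64=384, 270^128=187, 270^256=9, 270^512=81, 270^1024=6, 270^2048=36, 270^4096=422, 270^8192=225, 270^16384=370, 270^32768=119, 270^65536=177, 270^131072=302, 270^262144=308, 270^524288=35; 270^819164 = 270^4 * 270^8 * 270^16 * 270^64 * 270^128 * 270^256 * 270^512 * 270^1024 * 270^2048 * 270^4096 * 270^8192 * 270^16384 * 270^262144 * 270^524288 = 301 (mod 437); answer 301
Step 2: B1 = 301; w = 2; total draws C(8,3) = 56; favorable C(6,3) = 20; P = 5/14; answer 5/14
Step 3: B2 = 5/14; threaded value p + q = 19; d = -27; f(2) = 1*(-41) + 1*(-27) = -68; iterating: f(2)=-68, f(3)=-109, f(4)=-177, f(5)=-286, f(6)=-463, f(7)=-749, f(8)=-1212, f(9)=-1961, f(10)=-3173, f(11)=-5134, f(12)=-8307, f(13)=-13441, f(14)=-21748, f(15)=-35189, f(16)=-56937, f(17)=-92126; answer -92126

-92126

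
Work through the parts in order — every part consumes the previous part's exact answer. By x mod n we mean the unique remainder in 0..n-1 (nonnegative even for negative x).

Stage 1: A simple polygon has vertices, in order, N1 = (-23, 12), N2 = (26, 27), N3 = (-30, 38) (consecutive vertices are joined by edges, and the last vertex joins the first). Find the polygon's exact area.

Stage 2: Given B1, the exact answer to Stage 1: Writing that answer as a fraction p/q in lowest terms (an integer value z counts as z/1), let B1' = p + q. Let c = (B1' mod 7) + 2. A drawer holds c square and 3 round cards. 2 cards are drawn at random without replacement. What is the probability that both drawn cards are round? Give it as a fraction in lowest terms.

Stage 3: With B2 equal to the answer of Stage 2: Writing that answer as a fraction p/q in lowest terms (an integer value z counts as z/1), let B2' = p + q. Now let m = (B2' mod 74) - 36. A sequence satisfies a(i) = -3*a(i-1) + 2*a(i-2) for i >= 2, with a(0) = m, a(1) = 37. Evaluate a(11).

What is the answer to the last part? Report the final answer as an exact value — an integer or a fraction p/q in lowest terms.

14955911

Stage 1: cross terms: (-23*27 - 26*12)=-933, (26*38 - -30*27)=1798, (-30*12 - -23*38)=514; twice the area = |1379| = 1379; area = 1379/2; answer 1379/2
Stage 2: B1 = 1379/2; threaded value p + q = 1381; c = 4; total draws C(7,2) = 21; favorable C(3,2) = 3; P = 1/7; answer 1/7
Stage 3: B2 = 1/7; threaded value p + q = 8; m = -28; a(2) = -3*(37) + 2*(-28) = -167; iterating: a(2)=-167, a(3)=575, a(4)=-2059, a(5)=7327, a(6)=-26099, a(7)=92951, a(8)=-331051, a(9)=1179055, a(10)=-4199267, a(11)=14955911; answer 14955911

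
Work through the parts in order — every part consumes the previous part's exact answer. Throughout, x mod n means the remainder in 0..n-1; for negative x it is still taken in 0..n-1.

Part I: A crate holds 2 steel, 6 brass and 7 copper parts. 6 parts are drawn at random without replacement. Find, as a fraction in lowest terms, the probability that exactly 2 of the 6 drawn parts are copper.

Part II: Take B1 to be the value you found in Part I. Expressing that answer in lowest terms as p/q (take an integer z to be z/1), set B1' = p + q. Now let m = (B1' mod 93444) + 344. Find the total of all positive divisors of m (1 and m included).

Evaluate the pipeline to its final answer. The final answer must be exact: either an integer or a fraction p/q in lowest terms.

Part I: total draws C(15,6) = 5005; favorable C(7,2)*C(8,4) = 1470; P = 42/143; answer 42/143
Part II: B1 = 42/143; threaded value p + q = 185; m = 529; 529 = 23^2; sigma = (1 + 23 + 529) = 553; answer 553

553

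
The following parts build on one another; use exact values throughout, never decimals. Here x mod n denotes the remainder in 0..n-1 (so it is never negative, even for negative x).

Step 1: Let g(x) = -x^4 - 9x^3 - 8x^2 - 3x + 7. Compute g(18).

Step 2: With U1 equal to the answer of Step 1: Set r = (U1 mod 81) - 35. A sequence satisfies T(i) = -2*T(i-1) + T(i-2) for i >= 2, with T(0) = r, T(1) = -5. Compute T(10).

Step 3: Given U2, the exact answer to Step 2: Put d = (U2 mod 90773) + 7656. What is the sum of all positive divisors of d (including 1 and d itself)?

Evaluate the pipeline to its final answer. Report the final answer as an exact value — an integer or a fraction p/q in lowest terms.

Step 1: -1*(18)^4 - 9*(18)^3 - 8*(18)^2 - 3*(18)^1 + 7 = (-104976) + (-52488) + (-2592) + (-54) + (7) = -160103; answer -160103
Step 2: U1 = -160103; r = -1; T(2) = -2*(-5) + 1*(-1) = 9; iterating: T(2)=9, T(3)=-23, T(4)=55, T(5)=-133, T(6)=321, T(7)=-775, T(8)=1871, T(9)=-4517, T(10)=10905; answer 10905
Step 3: U2 = 10905; d = 18561; 18561 = 3 * 23 * 269; sigma = (1 + 3) * (1 + 23) * (1 + 269) = 4 * 24 * 270 = 25920; answer 25920

25920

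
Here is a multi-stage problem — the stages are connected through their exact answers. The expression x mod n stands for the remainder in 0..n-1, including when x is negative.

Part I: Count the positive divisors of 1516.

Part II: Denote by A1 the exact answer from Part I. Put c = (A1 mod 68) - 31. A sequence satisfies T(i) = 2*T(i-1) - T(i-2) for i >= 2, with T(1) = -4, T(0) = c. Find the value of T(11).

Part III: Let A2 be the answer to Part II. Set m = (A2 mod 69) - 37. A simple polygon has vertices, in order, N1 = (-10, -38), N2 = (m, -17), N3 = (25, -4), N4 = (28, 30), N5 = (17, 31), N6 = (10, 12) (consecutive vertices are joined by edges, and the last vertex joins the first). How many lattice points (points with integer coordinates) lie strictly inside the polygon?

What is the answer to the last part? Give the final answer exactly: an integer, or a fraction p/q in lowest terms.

Part I: 1516 = 2^2 * 379; number of divisors = (2+1) * (1+1) = 6; answer 6
Part II: A1 = 6; c = -25; T(2) = 2*(-4) - 1*(-25) = 17; iterating: T(2)=17, T(3)=38, T(4)=59, T(5)=80, T(6)=101, T(7)=122, T(8)=143, T(9)=164, T(10)=185, T(11)=206; answer 206
Part III: A2 = 206; m = 31; cross terms: (-10*-17 - 31*-38)=1348, (31*-4 - 25*-17)=301, (25*30 - 28*-4)=862, (28*31 - 17*30)=358, (17*12 - 10*31)=-106, (10*-38 - -10*12)=-260; twice the area = |2503| = 2503; area = 2503/2; boundary points = 1 + 1 + 1 + 1 + 1 + 10 = 15; strictly interior points = area - boundary/2 + 1 = 1245; answer 1245

1245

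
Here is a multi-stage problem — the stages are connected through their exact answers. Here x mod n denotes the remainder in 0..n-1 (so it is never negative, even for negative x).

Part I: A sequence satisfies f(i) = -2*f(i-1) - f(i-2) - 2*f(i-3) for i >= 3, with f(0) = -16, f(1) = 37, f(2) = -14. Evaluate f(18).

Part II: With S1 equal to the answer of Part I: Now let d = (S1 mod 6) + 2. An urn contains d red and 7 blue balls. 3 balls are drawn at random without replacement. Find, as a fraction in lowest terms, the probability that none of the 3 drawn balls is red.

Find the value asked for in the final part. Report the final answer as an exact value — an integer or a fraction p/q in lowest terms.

Part I: f(3) = -2*(-14) - 1*(37) - 2*(-16) = 23; iterating: f(3)=23, f(4)=-106, f(5)=217, f(6)=-374, f(7)=743, f(8)=-1546, f(9)=3097, f(10)=-6134, f(11)=12263, f(12)=-24586, f(13)=49177, f(14)=-98294, f(15)=196583, f(16)=-393226, f(17)=786457, f(18)=-1572854; answer -1572854
Part II: S1 = -1572854; d = 6; total draws C(13,3) = 286; favorable C(7,3) = 35; P = 35/286; answer 35/286

35/286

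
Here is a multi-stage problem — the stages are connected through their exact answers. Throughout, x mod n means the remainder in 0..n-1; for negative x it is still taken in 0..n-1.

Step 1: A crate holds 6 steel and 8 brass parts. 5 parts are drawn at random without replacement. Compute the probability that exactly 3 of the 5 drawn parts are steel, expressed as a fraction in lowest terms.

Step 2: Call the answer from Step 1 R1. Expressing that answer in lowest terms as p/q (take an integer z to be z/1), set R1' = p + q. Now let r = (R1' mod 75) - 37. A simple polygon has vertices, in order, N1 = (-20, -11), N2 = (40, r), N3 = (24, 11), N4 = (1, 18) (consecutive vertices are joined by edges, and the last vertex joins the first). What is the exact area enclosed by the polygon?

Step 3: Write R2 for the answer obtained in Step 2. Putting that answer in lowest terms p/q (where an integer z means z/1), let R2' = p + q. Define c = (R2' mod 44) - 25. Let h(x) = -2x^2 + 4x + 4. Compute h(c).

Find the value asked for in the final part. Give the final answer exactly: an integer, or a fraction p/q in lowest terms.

-122

Step 1: total draws C(14,5) = 2002; favorable C(6,3)*C(8,2) = 560; P = 40/143; answer 40/143
Step 2: R1 = 40/143; threaded value p + q = 183; r = -4; cross terms: (-20*-4 - 40*-11)=520, (40*11 - 24*-4)=536, (24*18 - 1*11)=421, (1*-11 - -20*18)=349; twice the area = |1826| = 1826; area = 913; answer 913
Step 3: R2 = 913; threaded value p + q = 914; c = 9; -2*(9)^2 + 4*(9)^1 + 4 = (-162) + (36) + (4) = -122; answer -122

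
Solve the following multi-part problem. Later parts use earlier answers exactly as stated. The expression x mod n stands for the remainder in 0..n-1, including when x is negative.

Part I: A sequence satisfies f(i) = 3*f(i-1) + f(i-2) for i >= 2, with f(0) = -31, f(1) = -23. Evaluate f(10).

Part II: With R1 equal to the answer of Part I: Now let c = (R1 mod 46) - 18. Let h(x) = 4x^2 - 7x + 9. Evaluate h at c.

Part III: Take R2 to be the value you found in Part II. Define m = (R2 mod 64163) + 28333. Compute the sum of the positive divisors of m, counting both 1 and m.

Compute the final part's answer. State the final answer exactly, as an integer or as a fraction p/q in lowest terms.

Part I: f(2) = 3*(-23) + 1*(-31) = -100; iterating: f(2)=-100, f(3)=-323, f(4)=-1069, f(5)=-3530, f(6)=-11659, f(7)=-38507, f(8)=-127180, f(9)=-420047, f(10)=-1387321; answer -1387321
Part II: R1 = -1387321; c = 21; 4*(21)^2 - 7*(21)^1 + 9 = (1764) + (-147) + (9) = 1626; answer 1626
Part III: R2 = 1626; m = 29959; 29959 is prime, so its only divisors are 1 and 29959; sigma = 1 + 29959 = 29960; answer 29960

29960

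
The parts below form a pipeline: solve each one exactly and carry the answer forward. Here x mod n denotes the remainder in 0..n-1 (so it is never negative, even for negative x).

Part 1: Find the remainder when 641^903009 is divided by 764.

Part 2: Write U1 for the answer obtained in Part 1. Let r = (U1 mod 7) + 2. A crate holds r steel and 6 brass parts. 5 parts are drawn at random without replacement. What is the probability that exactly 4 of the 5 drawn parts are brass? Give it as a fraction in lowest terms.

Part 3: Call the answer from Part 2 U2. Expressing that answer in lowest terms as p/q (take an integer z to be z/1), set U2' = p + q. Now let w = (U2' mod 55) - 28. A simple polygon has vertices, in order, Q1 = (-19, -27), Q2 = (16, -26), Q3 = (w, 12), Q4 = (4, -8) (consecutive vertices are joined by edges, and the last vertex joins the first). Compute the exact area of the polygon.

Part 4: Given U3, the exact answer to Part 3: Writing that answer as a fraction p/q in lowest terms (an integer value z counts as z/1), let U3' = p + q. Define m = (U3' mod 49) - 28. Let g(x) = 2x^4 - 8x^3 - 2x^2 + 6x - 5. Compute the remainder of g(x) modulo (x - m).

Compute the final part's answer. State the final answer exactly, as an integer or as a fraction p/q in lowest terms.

Part 1: squarings mod 764: 641^1=641, 641^2=613, 641^4=645, 641^8=409, 641^16=729, 641^32=461, 641^64=129, 641^128=597, 641^256=385, 641^512=9, 641^1024=81, 641^2048=449, 641^4096=669, 641^8192=621, 641^16384=585, 641^32768=717, 641^65536=681, 641^131072=13, 641^262144=169, 641^524288=293; 641^903009 = 641^1 * 641^32 * 641^64 * 641^256 * 641^512 * 641^1024 * 641^16384 * 641^32768 * 641^65536 * 641^262144 * 641^524288 = 677 (mod 764); answer 677
Part 2: U1 = 677; r = 7; total draws C(13,5) = 1287; favorable C(6,4)*C(7,1) = 105; P = 35/429; answer 35/429
Part 3: U2 = 35/429; threaded value p + q = 464; w = -4; cross terms: (-19*-26 - 16*-27)=926, (16*12 - -4*-26)=88, (-4*-8 - 4*12)=-16, (4*-27 - -19*-8)=-260; twice the area = |738| = 738; area = 369; answer 369
Part 4: U3 = 369; threaded value p + q = 370; m = -1; remainder = value at the root: 2*(-1)^4 - 8*(-1)^3 - 2*(-1)^2 + 6*(-1)^1 - 5 = (2) + (8) + (-2) + (-6) + (-5) = -3; answer -3

-3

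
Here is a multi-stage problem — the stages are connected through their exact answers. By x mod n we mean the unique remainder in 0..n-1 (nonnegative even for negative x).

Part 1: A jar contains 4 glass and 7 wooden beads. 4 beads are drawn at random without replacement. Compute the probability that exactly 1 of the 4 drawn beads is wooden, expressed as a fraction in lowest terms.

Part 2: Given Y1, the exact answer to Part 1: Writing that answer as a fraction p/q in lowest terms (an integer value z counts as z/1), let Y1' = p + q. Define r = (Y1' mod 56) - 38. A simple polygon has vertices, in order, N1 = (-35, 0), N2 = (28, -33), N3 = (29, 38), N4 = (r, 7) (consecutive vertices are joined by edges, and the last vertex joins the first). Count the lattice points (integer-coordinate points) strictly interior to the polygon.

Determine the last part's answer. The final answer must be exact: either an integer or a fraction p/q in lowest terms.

Part 1: total draws C(11,4) = 330; favorable C(7,1)*C(4,3) = 28; P = 14/165; answer 14/165
Part 2: Y1 = 14/165; threaded value p + q = 179; r = -27; cross terms: (-35*-33 - 28*0)=1155, (28*38 - 29*-33)=2021, (29*7 - -27*38)=1229, (-27*0 - -35*7)=245; twice the area = |4650| = 4650; area = 2325; boundary points = 3 + 1 + 1 + 1 = 6; strictly interior points = area - boundary/2 + 1 = 2323; answer 2323

2323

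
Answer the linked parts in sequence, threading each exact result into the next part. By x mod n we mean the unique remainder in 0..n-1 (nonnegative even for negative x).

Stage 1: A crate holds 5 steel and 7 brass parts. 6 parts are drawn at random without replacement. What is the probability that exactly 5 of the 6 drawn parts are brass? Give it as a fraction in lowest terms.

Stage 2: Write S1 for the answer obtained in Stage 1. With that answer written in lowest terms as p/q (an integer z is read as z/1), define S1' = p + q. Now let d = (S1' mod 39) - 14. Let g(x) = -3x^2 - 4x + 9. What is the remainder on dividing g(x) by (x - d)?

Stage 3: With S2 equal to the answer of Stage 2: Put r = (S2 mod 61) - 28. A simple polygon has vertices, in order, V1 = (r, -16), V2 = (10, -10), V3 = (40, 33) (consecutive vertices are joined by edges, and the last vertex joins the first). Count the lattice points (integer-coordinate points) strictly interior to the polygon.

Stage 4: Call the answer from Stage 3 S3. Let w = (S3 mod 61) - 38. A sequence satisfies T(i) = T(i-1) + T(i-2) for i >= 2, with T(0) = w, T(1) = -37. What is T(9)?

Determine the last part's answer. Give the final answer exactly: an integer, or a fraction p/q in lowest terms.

Stage 1: total draws C(12,6) = 924; favorable C(7,5)*C(5,1) = 105; P = 5/44; answer 5/44
Stage 2: S1 = 5/44; threaded value p + q = 49; d = -4; remainder = value at the root: -3*(-4)^2 - 4*(-4)^1 + 9 = (-48) + (16) + (9) = -23; answer -23
Stage 3: S2 = -23; r = 10; cross terms: (10*-10 - 10*-16)=60, (10*33 - 40*-10)=730, (40*-16 - 10*33)=-970; twice the area = |-180| = 180; area = 90; boundary points = 6 + 1 + 1 = 8; strictly interior points = area - boundary/2 + 1 = 87; answer 87
Stage 4: S3 = 87; w = -12; T(2) = 1*(-37) + 1*(-12) = -49; iterating: T(2)=-49, T(3)=-86, T(4)=-135, T(5)=-221, T(6)=-356, T(7)=-577, T(8)=-933, T(9)=-1510; answer -1510

-1510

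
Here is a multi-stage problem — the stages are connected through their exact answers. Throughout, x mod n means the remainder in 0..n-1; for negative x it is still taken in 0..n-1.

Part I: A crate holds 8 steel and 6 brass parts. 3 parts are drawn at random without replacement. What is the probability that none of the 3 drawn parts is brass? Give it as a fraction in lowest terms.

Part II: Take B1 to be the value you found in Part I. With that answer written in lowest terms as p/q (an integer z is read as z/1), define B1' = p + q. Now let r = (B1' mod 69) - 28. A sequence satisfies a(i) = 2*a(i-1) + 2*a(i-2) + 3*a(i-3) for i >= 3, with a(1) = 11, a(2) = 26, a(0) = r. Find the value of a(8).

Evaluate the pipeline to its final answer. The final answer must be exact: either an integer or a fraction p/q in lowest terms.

Part I: total draws C(14,3) = 364; favorable C(8,3) = 56; P = 2/13; answer 2/13
Part II: B1 = 2/13; threaded value p + q = 15; r = -13; a(3) = 2*(26) + 2*(11) + 3*(-13) = 35; iterating: a(3)=35, a(4)=155, a(5)=458, a(6)=1331, a(7)=4043, a(8)=12122; answer 12122

12122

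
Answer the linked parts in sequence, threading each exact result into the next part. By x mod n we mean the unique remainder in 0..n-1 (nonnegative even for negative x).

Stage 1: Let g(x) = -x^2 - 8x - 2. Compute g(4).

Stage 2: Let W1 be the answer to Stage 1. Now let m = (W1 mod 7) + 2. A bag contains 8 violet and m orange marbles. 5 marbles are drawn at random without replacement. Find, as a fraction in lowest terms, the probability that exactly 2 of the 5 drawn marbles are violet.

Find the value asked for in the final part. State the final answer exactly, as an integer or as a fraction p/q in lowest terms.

14/39

Stage 1: -1*(4)^2 - 8*(4)^1 - 2 = (-16) + (-32) + (-2) = -50; answer -50
Stage 2: W1 = -50; m = 8; total draws C(16,5) = 4368; favorable C(8,2)*C(8,3) = 1568; P = 14/39; answer 14/39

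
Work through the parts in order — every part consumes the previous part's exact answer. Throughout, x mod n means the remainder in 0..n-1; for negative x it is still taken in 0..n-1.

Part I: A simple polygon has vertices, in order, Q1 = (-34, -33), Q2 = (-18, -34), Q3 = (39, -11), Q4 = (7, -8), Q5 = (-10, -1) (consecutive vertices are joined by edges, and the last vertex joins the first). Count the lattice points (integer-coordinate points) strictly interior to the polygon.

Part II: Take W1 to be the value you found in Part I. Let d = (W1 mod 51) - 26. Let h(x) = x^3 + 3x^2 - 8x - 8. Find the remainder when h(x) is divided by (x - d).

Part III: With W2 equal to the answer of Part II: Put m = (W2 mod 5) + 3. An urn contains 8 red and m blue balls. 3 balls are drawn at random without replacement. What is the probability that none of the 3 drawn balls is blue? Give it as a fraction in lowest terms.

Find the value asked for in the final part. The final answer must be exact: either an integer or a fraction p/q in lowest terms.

28/143

Part I: cross terms: (-34*-34 - -18*-33)=562, (-18*-11 - 39*-34)=1524, (39*-8 - 7*-11)=-235, (7*-1 - -10*-8)=-87, (-10*-33 - -34*-1)=296; twice the area = |2060| = 2060; area = 1030; boundary points = 1 + 1 + 1 + 1 + 8 = 12; strictly interior points = area - boundary/2 + 1 = 1025; answer 1025
Part II: W1 = 1025; d = -21; remainder = value at the root: 1*(-21)^3 + 3*(-21)^2 - 8*(-21)^1 - 8 = (-9261) + (1323) + (168) + (-8) = -7778; answer -7778
Part III: W2 = -7778; m = 5; total draws C(13,3) = 286; favorable C(8,3) = 56; P = 28/143; answer 28/143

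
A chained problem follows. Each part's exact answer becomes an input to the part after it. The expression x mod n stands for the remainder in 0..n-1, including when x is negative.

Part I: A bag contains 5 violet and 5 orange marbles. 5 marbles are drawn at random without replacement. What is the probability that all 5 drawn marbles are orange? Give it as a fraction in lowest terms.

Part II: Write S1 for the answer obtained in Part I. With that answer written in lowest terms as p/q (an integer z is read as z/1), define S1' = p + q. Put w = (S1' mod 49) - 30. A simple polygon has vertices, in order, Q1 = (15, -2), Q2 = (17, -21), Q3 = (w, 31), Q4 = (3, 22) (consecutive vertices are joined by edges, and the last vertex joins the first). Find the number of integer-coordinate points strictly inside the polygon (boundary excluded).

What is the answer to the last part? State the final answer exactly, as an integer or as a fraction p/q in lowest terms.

Part I: total draws C(10,5) = 252; favorable C(5,5) = 1; P = 1/252; answer 1/252
Part II: S1 = 1/252; threaded value p + q = 253; w = -22; cross terms: (15*-21 - 17*-2)=-281, (17*31 - -22*-21)=65, (-22*22 - 3*31)=-577, (3*-2 - 15*22)=-336; twice the area = |-1129| = 1129; area = 1129/2; boundary points = 1 + 13 + 1 + 12 = 27; strictly interior points = area - boundary/2 + 1 = 552; answer 552

552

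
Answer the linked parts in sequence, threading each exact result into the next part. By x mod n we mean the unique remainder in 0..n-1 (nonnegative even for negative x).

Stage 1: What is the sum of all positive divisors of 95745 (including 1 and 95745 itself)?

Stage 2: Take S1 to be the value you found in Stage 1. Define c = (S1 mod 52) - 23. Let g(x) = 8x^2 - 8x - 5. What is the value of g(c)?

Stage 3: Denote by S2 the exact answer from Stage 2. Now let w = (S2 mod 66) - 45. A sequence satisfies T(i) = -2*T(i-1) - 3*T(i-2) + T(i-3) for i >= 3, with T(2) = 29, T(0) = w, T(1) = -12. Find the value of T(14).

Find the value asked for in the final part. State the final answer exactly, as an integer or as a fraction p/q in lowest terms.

53560

Stage 1: 95745 = 3 * 5 * 13 * 491; sigma = (1 + 3) * (1 + 5) * (1 + 13) * (1 + 491) = 4 * 6 * 14 * 492 = 165312; answer 165312
Stage 2: S1 = 165312; c = -19; 8*(-19)^2 - 8*(-19)^1 - 5 = (2888) + (152) + (-5) = 3035; answer 3035
Stage 3: S2 = 3035; w = 20; T(3) = -2*(29) - 3*(-12) + 1*(20) = -2; iterating: T(3)=-2, T(4)=-95, T(5)=225, T(6)=-167, T(7)=-436, T(8)=1598, T(9)=-2055, T(10)=-1120, T(11)=10003, T(12)=-18701, T(13)=6273, T(14)=53560; answer 53560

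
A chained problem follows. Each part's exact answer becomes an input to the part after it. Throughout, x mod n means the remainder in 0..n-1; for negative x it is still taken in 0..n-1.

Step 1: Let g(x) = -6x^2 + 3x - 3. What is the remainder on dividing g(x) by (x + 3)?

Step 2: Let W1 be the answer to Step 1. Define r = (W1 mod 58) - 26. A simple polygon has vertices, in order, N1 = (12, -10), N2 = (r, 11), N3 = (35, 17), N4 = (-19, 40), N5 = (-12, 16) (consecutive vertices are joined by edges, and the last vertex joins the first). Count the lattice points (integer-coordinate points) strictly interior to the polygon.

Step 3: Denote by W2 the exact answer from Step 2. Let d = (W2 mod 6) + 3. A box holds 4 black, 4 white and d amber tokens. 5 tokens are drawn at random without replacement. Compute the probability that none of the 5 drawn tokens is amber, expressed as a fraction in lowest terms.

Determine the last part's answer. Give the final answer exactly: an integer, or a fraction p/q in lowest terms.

Step 1: remainder = value at the root: -6*(-3)^2 + 3*(-3)^1 - 3 = (-54) + (-9) + (-3) = -66; answer -66
Step 2: W1 = -66; r = 24; cross terms: (12*11 - 24*-10)=372, (24*17 - 35*11)=23, (35*40 - -19*17)=1723, (-19*16 - -12*40)=176, (-12*-10 - 12*16)=-72; twice the area = |2222| = 2222; area = 1111; boundary points = 3 + 1 + 1 + 1 + 2 = 8; strictly interior points = area - boundary/2 + 1 = 1108; answer 1108
Step 3: W2 = 1108; d = 7; total draws C(15,5) = 3003; favorable C(8,5) = 56; P = 8/429; answer 8/429

8/429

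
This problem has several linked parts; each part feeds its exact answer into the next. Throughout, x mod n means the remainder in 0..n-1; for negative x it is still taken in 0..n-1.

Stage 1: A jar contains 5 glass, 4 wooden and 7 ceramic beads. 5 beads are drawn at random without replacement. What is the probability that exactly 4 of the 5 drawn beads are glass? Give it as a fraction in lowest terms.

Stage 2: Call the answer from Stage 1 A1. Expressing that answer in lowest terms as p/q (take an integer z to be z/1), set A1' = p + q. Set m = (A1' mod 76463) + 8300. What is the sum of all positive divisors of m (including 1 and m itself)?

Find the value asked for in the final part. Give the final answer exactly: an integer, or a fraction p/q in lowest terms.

Stage 1: total draws C(16,5) = 4368; favorable C(5,4)*C(11,1) = 55; P = 55/4368; answer 55/4368
Stage 2: A1 = 55/4368; threaded value p + q = 4423; m = 12723; 12723 = 3 * 4241; sigma = (1 + 3) * (1 + 4241) = 4 * 4242 = 16968; answer 16968

16968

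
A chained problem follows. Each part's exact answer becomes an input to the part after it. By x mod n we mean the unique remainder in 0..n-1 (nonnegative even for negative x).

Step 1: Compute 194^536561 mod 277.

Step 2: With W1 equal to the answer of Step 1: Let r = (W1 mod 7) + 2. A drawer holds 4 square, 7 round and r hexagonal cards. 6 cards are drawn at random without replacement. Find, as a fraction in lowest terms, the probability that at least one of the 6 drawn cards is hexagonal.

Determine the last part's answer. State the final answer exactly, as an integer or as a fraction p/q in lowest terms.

19/26

Step 1: squarings mod 277: 194^1=194, 194^2=241, 194^4=188, 194^8=165, 194^16=79, 194^32=147, 194^64=3, 194^128=9, 194^256=81, 194^512=190, 194^1024=90, 194^2048=67, 194^4096=57, 194^8192=202, 194^16384=85, 194^32768=23, 194^65536=252, 194^131072=71, 194^262144=55, 194^524288=255; 194^536561 = 194^1 * 194^16 * 194^32 * 194^64 * 194^128 * 194^256 * 194^512 * 194^1024 * 194^2048 * 194^8192 * 194^524288 = 91 (mod 277); answer 91
Step 2: W1 = 91; r = 2; total draws C(13,6) = 1716; complement C(11,6) = 462; favorable 1716 - 462 = 1254; P = 19/26; answer 19/26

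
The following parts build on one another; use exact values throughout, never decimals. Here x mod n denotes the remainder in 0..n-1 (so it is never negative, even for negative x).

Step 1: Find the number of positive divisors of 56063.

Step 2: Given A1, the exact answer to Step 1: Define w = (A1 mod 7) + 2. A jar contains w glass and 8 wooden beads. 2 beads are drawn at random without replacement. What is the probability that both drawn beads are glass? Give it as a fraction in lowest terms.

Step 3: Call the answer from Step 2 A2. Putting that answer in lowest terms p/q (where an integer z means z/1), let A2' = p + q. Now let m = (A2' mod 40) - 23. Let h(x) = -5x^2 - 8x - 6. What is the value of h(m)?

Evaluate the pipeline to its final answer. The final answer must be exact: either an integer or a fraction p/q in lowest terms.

Step 1: 56063 = 7 * 8009; number of divisors = (1+1) * (1+1) = 4; answer 4
Step 2: A1 = 4; w = 6; total draws C(14,2) = 91; favorable C(6,2) = 15; P = 15/91; answer 15/91
Step 3: A2 = 15/91; threaded value p + q = 106; m = 3; -5*(3)^2 - 8*(3)^1 - 6 = (-45) + (-24) + (-6) = -75; answer -75

-75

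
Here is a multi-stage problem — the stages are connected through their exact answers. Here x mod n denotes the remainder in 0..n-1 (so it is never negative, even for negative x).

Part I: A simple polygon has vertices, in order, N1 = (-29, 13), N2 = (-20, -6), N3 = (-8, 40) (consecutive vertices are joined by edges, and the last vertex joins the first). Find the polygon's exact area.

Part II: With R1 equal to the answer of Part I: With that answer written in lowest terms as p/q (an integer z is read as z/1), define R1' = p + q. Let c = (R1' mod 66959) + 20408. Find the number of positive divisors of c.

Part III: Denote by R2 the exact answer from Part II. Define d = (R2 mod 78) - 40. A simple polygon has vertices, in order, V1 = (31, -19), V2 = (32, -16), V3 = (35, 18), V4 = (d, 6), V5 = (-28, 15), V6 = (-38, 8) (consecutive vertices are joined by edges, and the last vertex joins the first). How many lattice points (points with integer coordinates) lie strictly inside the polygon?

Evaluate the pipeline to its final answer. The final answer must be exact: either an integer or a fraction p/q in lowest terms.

Part I: cross terms: (-29*-6 - -20*13)=434, (-20*40 - -8*-6)=-848, (-8*13 - -29*40)=1056; twice the area = |642| = 642; area = 321; answer 321
Part II: R1 = 321; threaded value p + q = 322; c = 20730; 20730 = 2 * 3 * 5 * 691; number of divisors = (1+1) * (1+1) * (1+1) * (1+1) = 16; answer 16
Part III: R2 = 16; d = -24; cross terms: (31*-16 - 32*-19)=112, (32*18 - 35*-16)=1136, (35*6 - -24*18)=642, (-24*15 - -28*6)=-192, (-28*8 - -38*15)=346, (-38*-19 - 31*8)=474; twice the area = |2518| = 2518; area = 1259; boundary points = 1 + 1 + 1 + 1 + 1 + 3 = 8; strictly interior points = area - boundary/2 + 1 = 1256; answer 1256

1256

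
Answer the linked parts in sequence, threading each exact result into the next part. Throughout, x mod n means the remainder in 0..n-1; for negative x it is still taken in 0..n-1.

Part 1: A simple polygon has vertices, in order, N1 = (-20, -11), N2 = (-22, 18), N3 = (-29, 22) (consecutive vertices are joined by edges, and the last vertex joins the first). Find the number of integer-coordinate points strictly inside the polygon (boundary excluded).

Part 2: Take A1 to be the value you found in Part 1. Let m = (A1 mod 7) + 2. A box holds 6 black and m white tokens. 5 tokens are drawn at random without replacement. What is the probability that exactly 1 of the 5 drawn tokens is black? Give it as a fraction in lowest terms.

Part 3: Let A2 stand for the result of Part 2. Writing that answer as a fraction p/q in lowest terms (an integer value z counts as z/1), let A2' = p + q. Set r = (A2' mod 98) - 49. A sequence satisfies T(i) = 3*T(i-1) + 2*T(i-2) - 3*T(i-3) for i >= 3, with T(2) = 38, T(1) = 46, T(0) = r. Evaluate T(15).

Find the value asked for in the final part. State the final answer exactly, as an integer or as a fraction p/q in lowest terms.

Part 1: cross terms: (-20*18 - -22*-11)=-602, (-22*22 - -29*18)=38, (-29*-11 - -20*22)=759; twice the area = |195| = 195; area = 195/2; boundary points = 1 + 1 + 3 = 5; strictly interior points = area - boundary/2 + 1 = 96; answer 96
Part 2: A1 = 96; m = 7; total draws C(13,5) = 1287; favorable C(6,1)*C(7,4) = 210; P = 70/429; answer 70/429
Part 3: A2 = 70/429; threaded value p + q = 499; r = -40; T(3) = 3*(38) + 2*(46) - 3*(-40) = 326; iterating: T(3)=326, T(4)=916, T(5)=3286, T(6)=10712, T(7)=35960, T(8)=119446, T(9)=398122, T(10)=1325378, T(11)=4414040, T(12)=14698510, T(13)=48947476, T(14)=162997328, T(15)=542791406; answer 542791406

542791406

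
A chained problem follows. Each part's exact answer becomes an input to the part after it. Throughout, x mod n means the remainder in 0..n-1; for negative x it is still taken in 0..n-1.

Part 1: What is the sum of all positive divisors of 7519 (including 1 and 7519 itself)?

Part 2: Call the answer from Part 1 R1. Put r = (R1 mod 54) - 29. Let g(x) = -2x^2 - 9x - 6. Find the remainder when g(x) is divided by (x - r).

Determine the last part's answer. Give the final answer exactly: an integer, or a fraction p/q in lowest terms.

Part 1: 7519 = 73 * 103; sigma = (1 + 73) * (1 + 103) = 74 * 104 = 7696; answer 7696
Part 2: R1 = 7696; r = -1; remainder = value at the root: -2*(-1)^2 - 9*(-1)^1 - 6 = (-2) + (9) + (-6) = 1; answer 1

1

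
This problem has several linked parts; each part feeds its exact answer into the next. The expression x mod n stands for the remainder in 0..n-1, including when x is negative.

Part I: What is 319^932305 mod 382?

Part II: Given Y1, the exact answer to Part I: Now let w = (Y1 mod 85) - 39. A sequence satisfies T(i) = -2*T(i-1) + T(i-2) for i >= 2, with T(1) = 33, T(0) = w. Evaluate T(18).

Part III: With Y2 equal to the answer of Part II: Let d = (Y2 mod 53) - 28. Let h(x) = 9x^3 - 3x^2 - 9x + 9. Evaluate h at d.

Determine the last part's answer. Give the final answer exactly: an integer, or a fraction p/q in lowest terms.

Part I: squarings mod 382: 319^1=319, 319^2=149, 319^4=45, 319^8=115, 319^16=237, 319^32=15, 319^64=225, 319^128=201, 319^256=291, 319^512=259, 319^1024=231, 319^2048=263, 319^4096=27, 319^8192=347, 319^16384=79, 319^32768=129, 319^65536=215, 319^131072=3, 319^262144=9, 319^524288=81; 319^932305 = 319^1 * 319^16 * 319^64 * 319^128 * 319^256 * 319^2048 * 319^4096 * 319^8192 * 319^131072 * 319^262144 * 319^524288 = 107 (mod 382); answer 107
Part II: Y1 = 107; w = -17; T(2) = -2*(33) + 1*(-17) = -83; iterating: T(2)=-83, T(3)=199, T(4)=-481, T(5)=1161, T(6)=-2803, T(7)=6767, T(8)=-16337, T(9)=39441, T(10)=-95219, T(11)=229879, T(12)=-554977, T(13)=1339833, T(14)=-3234643, T(15)=7809119, T(16)=-18852881, T(17)=45514881, T(18)=-109882643; answer -109882643
Part III: Y2 = -109882643; d = 3; 9*(3)^3 - 3*(3)^2 - 9*(3)^1 + 9 = (243) + (-27) + (-27) + (9) = 198; answer 198

198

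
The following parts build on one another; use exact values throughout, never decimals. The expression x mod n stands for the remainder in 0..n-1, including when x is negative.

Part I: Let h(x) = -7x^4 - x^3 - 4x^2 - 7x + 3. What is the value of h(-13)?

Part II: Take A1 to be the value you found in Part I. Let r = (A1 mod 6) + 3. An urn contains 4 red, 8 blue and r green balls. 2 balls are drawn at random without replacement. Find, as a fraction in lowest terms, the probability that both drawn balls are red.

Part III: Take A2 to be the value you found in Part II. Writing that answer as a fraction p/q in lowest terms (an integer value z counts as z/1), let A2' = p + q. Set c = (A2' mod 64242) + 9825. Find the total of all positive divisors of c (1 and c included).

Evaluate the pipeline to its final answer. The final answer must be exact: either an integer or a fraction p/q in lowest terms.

Part I: -7*(-13)^4 - 1*(-13)^3 - 4*(-13)^2 - 7*(-13)^1 + 3 = (-199927) + (2197) + (-676) + (91) + (3) = -198312; answer -198312
Part II: A1 = -198312; r = 3; total draws C(15,2) = 105; favorable C(4,2) = 6; P = 2/35; answer 2/35
Part III: A2 = 2/35; threaded value p + q = 37; c = 9862; 9862 = 2 * 4931; sigma = (1 + 2) * (1 + 4931) = 3 * 4932 = 14796; answer 14796

14796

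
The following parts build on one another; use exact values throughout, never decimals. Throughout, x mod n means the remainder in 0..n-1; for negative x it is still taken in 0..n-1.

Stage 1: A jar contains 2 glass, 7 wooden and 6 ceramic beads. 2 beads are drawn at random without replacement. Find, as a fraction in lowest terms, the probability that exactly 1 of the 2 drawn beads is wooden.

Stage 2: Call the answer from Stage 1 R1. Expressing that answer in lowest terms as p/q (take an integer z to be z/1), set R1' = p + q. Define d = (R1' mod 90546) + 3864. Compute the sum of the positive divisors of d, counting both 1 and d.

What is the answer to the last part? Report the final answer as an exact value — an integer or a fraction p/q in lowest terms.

4392

Stage 1: total draws C(15,2) = 105; favorable C(7,1)*C(8,1) = 56; P = 8/15; answer 8/15
Stage 2: R1 = 8/15; threaded value p + q = 23; d = 3887; 3887 = 13^2 * 23; sigma = (1 + 13 + 169) * (1 + 23) = 183 * 24 = 4392; answer 4392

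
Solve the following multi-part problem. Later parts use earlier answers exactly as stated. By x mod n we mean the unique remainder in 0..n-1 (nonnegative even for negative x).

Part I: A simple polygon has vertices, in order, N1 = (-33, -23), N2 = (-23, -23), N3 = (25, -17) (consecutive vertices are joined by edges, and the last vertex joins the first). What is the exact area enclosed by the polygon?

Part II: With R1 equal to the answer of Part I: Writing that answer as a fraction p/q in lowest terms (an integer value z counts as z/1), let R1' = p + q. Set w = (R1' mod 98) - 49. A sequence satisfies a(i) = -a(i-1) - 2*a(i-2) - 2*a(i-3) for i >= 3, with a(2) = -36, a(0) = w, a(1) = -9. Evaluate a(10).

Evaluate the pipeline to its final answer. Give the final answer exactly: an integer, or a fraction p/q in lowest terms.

-216

Part I: cross terms: (-33*-23 - -23*-23)=230, (-23*-17 - 25*-23)=966, (25*-23 - -33*-17)=-1136; twice the area = |60| = 60; area = 30; answer 30
Part II: R1 = 30; threaded value p + q = 31; w = -18; a(3) = -1*(-36) - 2*(-9) - 2*(-18) = 90; iterating: a(3)=90, a(4)=0, a(5)=-108, a(6)=-72, a(7)=288, a(8)=72, a(9)=-504, a(10)=-216; answer -216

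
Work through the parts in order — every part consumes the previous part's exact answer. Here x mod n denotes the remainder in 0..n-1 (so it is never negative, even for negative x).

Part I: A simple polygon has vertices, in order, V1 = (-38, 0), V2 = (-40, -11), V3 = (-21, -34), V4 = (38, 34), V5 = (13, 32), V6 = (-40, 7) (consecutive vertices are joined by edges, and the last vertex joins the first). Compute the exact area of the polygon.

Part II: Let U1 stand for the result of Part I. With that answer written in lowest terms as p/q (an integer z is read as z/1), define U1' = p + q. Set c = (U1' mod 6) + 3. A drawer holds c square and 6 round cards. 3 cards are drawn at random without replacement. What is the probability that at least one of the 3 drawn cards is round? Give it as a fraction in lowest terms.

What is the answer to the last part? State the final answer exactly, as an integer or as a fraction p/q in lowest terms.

Part I: cross terms: (-38*-11 - -40*0)=418, (-40*-34 - -21*-11)=1129, (-21*34 - 38*-34)=578, (38*32 - 13*34)=774, (13*7 - -40*32)=1371, (-40*0 - -38*7)=266; twice the area = |4536| = 4536; area = 2268; answer 2268
Part II: U1 = 2268; threaded value p + q = 2269; c = 4; total draws C(10,3) = 120; complement C(4,3) = 4; favorable 120 - 4 = 116; P = 29/30; answer 29/30

29/30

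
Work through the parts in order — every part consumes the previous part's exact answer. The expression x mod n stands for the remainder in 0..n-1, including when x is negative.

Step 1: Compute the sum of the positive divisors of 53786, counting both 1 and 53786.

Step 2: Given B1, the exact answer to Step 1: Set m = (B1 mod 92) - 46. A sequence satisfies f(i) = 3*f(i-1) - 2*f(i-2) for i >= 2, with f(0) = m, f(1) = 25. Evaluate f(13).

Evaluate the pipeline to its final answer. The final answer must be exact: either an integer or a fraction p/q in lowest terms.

-155585

Step 1: 53786 = 2 * 26893; sigma = (1 + 2) * (1 + 26893) = 3 * 26894 = 80682; answer 80682
Step 2: B1 = 80682; m = 44; f(2) = 3*(25) - 2*(44) = -13; iterating: f(2)=-13, f(3)=-89, f(4)=-241, f(5)=-545, f(6)=-1153, f(7)=-2369, f(8)=-4801, f(9)=-9665, f(10)=-19393, f(11)=-38849, f(12)=-77761, f(13)=-155585; answer -155585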